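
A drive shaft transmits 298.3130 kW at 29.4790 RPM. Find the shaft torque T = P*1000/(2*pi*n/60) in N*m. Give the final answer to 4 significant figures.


omega = 2*pi*29.4790/60 = 3.08703 rad/s
T = 298.3130*1000 / 3.08703
T = 96630 N*m


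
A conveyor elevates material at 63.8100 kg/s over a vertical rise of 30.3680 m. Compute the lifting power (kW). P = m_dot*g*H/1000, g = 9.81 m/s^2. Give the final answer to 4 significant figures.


P = 63.8100 * 9.81 * 30.3680 / 1000
P = 19.01 kW


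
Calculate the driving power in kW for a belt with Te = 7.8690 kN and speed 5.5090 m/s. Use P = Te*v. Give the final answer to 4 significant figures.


P = Te * v = 7.8690 * 5.5090
P = 43.35 kW


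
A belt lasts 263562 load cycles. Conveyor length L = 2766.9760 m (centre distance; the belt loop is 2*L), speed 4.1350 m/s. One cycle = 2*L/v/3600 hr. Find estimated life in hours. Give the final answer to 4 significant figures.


cycle_time = 2 * 2766.9760 / 4.1350 / 3600 = 0.371755 hr
life = 263562 * 0.371755 = 97980 hours


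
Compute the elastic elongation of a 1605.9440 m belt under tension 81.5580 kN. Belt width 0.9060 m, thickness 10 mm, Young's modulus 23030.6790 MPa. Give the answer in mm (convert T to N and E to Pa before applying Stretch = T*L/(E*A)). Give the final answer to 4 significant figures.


A = 0.9060 * 0.01 = 0.00906 m^2
Stretch = 81.5580*1000 * 1605.9440 / (23030.6790e6 * 0.00906) * 1000
Stretch = 627.7 mm


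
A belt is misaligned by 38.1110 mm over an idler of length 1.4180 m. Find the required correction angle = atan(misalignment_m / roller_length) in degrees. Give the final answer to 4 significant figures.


misalign_m = 38.1110 / 1000 = 0.038111 m
angle = atan(0.038111 / 1.4180)
angle = 1.540 deg


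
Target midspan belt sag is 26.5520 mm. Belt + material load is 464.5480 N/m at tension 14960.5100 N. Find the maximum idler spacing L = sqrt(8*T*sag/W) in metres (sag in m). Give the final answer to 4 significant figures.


sag = 26.5520/1000 = 0.026552 m
L = sqrt(8 * 14960.5100 * 0.026552 / 464.5480)
L = 2.615 m


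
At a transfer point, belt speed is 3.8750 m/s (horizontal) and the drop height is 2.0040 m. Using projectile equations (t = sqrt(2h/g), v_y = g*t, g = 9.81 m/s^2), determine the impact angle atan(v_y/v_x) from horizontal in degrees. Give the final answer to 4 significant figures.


t = sqrt(2*2.0040/9.81) = 0.639189 s
v_y = 9.81 * 0.639189 = 6.27044 m/s
angle = atan(6.27044 / 3.8750) = 58.28 deg


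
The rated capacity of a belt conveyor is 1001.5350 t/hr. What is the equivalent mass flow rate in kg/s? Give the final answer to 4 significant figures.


m_dot = 1001.5350 * 1000 / 3600
m_dot = 278.2 kg/s


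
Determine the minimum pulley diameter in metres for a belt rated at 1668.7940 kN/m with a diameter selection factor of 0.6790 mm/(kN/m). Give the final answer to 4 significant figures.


D = 1668.7940 * 0.6790 / 1000
D = 1.133 m


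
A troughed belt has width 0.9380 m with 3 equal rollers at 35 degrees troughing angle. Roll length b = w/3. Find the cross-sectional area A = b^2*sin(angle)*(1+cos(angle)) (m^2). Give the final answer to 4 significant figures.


b = 0.9380/3 = 0.312667 m
A = 0.312667^2 * sin(35 deg) * (1 + cos(35 deg))
A = 0.1020 m^2


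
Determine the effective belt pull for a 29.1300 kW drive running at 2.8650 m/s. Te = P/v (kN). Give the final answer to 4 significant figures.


Te = P / v = 29.1300 / 2.8650
Te = 10.17 kN


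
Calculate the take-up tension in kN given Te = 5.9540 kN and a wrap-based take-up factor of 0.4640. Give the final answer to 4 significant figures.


T_tu = 5.9540 * 0.4640
T_tu = 2.763 kN


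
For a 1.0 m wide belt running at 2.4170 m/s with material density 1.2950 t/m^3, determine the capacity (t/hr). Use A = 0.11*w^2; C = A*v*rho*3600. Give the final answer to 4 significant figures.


A = 0.11 * 1.0^2 = 0.11 m^2
C = 0.11 * 2.4170 * 1.2950 * 3600
C = 1239 t/hr


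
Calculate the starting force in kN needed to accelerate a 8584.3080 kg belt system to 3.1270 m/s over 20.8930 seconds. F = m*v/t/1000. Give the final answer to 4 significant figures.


F = 8584.3080 * 3.1270 / 20.8930 / 1000
F = 1.285 kN


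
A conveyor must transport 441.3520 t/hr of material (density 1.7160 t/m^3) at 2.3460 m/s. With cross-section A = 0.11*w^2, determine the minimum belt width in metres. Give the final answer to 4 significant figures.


A_req = 441.3520 / (2.3460 * 1.7160 * 3600) = 0.0304535 m^2
w = sqrt(0.0304535 / 0.11)
w = 0.5262 m


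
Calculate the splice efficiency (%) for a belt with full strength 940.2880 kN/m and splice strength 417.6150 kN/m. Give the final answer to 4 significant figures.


Eff = 417.6150 / 940.2880 * 100
Eff = 44.41 %


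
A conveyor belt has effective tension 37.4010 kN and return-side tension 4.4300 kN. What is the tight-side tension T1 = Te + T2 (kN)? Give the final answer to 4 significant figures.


T1 = Te + T2 = 37.4010 + 4.4300
T1 = 41.83 kN


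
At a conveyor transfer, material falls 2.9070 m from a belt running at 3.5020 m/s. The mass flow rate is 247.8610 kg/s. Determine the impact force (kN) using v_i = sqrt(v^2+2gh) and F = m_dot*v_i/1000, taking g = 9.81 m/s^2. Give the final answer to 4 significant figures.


v_i = sqrt(3.5020^2 + 2*9.81*2.9070) = 8.32462 m/s
F = 247.8610 * 8.32462 / 1000
F = 2.063 kN


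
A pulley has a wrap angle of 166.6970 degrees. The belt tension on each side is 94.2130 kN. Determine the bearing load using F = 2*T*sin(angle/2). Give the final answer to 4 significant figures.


F = 2 * 94.2130 * sin(166.6970/2 deg)
F = 187.2 kN


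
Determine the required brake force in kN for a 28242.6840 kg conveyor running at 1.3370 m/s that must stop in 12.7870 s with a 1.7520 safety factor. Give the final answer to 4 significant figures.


F = 28242.6840 * 1.3370 / 12.7870 * 1.7520 / 1000
F = 5.174 kN


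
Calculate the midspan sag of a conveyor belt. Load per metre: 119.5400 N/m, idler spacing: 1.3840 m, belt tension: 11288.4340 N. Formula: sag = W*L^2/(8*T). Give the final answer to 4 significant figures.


sag = 119.5400 * 1.3840^2 / (8 * 11288.4340)
sag = 0.002535 m


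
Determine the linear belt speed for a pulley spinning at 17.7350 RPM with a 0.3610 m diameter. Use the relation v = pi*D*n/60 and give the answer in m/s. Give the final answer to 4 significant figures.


v = pi * 0.3610 * 17.7350 / 60
v = 0.3352 m/s


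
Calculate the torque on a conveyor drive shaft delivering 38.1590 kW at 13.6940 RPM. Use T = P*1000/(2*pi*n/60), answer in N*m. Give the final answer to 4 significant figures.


omega = 2*pi*13.6940/60 = 1.43403 rad/s
T = 38.1590*1000 / 1.43403
T = 26610 N*m


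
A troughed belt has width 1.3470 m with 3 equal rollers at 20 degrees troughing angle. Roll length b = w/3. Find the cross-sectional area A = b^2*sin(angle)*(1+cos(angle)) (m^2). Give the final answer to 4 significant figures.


b = 1.3470/3 = 0.449 m
A = 0.449^2 * sin(20 deg) * (1 + cos(20 deg))
A = 0.1337 m^2


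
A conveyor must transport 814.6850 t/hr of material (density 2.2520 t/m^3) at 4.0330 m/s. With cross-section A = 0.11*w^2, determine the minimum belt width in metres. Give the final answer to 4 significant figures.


A_req = 814.6850 / (4.0330 * 2.2520 * 3600) = 0.0249167 m^2
w = sqrt(0.0249167 / 0.11)
w = 0.4759 m


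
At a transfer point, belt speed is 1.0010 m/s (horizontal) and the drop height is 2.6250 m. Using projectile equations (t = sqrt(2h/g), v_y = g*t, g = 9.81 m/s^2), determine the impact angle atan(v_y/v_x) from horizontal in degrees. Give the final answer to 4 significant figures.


t = sqrt(2*2.6250/9.81) = 0.731552 s
v_y = 9.81 * 0.731552 = 7.17653 m/s
angle = atan(7.17653 / 1.0010) = 82.06 deg


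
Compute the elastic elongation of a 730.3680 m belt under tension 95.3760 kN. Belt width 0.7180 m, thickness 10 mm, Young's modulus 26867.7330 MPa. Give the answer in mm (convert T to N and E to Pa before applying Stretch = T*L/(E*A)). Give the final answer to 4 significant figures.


A = 0.7180 * 0.01 = 0.00718 m^2
Stretch = 95.3760*1000 * 730.3680 / (26867.7330e6 * 0.00718) * 1000
Stretch = 361.1 mm


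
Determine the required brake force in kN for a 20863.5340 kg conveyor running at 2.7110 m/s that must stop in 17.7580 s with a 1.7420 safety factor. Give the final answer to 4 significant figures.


F = 20863.5340 * 2.7110 / 17.7580 * 1.7420 / 1000
F = 5.548 kN


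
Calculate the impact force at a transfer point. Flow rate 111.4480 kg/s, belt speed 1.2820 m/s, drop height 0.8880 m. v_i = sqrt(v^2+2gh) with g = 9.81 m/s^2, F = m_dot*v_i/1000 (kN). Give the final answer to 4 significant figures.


v_i = sqrt(1.2820^2 + 2*9.81*0.8880) = 4.36647 m/s
F = 111.4480 * 4.36647 / 1000
F = 0.4866 kN


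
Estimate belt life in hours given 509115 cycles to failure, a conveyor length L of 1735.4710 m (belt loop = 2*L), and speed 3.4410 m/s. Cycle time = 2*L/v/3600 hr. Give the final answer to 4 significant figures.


cycle_time = 2 * 1735.4710 / 3.4410 / 3600 = 0.280195 hr
life = 509115 * 0.280195 = 142700 hours


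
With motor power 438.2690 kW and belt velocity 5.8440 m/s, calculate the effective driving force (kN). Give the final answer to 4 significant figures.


Te = P / v = 438.2690 / 5.8440
Te = 74.99 kN


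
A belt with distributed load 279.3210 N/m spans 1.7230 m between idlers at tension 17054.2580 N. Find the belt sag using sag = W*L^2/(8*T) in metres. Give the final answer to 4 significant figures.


sag = 279.3210 * 1.7230^2 / (8 * 17054.2580)
sag = 0.006078 m


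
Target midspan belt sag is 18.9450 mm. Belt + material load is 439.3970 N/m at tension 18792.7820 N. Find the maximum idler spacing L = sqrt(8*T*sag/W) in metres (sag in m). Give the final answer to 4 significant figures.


sag = 18.9450/1000 = 0.018945 m
L = sqrt(8 * 18792.7820 * 0.018945 / 439.3970)
L = 2.546 m


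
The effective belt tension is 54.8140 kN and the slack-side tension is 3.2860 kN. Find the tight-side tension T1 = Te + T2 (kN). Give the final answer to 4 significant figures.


T1 = Te + T2 = 54.8140 + 3.2860
T1 = 58.10 kN


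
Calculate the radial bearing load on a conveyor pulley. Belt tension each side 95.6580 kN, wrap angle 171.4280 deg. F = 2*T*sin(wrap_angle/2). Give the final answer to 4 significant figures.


F = 2 * 95.6580 * sin(171.4280/2 deg)
F = 190.8 kN


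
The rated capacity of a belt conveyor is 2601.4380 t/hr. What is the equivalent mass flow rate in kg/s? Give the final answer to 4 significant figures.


m_dot = 2601.4380 * 1000 / 3600
m_dot = 722.6 kg/s


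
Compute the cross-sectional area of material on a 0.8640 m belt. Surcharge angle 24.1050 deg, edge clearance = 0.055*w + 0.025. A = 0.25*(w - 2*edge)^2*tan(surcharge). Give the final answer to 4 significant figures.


edge = 0.055*0.8640 + 0.025 = 0.07252 m
ew = 0.8640 - 2*0.07252 = 0.71896 m
A = 0.25 * 0.71896^2 * tan(24.1050 deg)
A = 0.05782 m^2


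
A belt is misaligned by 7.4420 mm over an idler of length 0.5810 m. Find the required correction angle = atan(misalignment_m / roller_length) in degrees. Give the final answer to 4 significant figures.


misalign_m = 7.4420 / 1000 = 0.007442 m
angle = atan(0.007442 / 0.5810)
angle = 0.7339 deg


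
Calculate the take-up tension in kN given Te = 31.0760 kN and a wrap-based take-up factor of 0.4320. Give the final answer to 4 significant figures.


T_tu = 31.0760 * 0.4320
T_tu = 13.42 kN


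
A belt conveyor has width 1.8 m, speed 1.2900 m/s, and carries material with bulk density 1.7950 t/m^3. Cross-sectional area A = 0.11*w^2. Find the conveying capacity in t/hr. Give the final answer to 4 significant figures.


A = 0.11 * 1.8^2 = 0.3564 m^2
C = 0.3564 * 1.2900 * 1.7950 * 3600
C = 2971 t/hr


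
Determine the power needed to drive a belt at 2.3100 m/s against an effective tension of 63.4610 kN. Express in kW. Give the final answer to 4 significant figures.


P = Te * v = 63.4610 * 2.3100
P = 146.6 kW


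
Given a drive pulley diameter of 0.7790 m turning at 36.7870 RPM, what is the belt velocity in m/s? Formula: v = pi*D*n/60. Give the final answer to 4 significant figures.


v = pi * 0.7790 * 36.7870 / 60
v = 1.500 m/s


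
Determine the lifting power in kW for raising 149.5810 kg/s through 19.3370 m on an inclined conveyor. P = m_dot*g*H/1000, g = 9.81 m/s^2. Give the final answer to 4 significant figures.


P = 149.5810 * 9.81 * 19.3370 / 1000
P = 28.37 kW


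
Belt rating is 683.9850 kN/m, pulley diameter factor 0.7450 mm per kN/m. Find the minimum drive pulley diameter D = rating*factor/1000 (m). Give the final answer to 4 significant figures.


D = 683.9850 * 0.7450 / 1000
D = 0.5096 m


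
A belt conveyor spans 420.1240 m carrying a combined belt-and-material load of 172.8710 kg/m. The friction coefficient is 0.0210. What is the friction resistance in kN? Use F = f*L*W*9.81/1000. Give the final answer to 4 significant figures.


F = 0.0210 * 420.1240 * 172.8710 * 9.81 / 1000
F = 14.96 kN


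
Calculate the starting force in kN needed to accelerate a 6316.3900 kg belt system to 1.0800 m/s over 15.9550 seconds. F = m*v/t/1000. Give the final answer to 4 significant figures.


F = 6316.3900 * 1.0800 / 15.9550 / 1000
F = 0.4276 kN


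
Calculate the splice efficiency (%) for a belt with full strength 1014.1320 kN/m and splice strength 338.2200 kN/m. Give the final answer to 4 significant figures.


Eff = 338.2200 / 1014.1320 * 100
Eff = 33.35 %


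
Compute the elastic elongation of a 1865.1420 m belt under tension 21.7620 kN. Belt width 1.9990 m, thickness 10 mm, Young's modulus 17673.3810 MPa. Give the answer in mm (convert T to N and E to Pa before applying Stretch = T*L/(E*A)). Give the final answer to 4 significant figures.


A = 1.9990 * 0.01 = 0.01999 m^2
Stretch = 21.7620*1000 * 1865.1420 / (17673.3810e6 * 0.01999) * 1000
Stretch = 114.9 mm


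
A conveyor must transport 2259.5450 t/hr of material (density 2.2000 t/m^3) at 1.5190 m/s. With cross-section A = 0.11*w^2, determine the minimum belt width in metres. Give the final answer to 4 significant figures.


A_req = 2259.5450 / (1.5190 * 2.2000 * 3600) = 0.187818 m^2
w = sqrt(0.187818 / 0.11)
w = 1.307 m


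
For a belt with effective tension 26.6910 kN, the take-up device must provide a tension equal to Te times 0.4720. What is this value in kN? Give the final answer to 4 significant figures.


T_tu = 26.6910 * 0.4720
T_tu = 12.60 kN


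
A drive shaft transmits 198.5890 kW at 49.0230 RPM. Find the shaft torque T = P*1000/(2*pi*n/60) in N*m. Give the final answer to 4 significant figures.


omega = 2*pi*49.0230/60 = 5.13368 rad/s
T = 198.5890*1000 / 5.13368
T = 38680 N*m


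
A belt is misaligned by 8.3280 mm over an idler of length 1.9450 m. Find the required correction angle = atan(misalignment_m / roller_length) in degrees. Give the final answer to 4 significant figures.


misalign_m = 8.3280 / 1000 = 0.008328 m
angle = atan(0.008328 / 1.9450)
angle = 0.2453 deg


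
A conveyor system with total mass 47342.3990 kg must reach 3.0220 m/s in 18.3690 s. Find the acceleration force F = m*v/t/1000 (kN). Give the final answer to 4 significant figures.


F = 47342.3990 * 3.0220 / 18.3690 / 1000
F = 7.789 kN


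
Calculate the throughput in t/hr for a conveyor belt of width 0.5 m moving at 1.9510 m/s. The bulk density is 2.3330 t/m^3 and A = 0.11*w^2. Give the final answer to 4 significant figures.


A = 0.11 * 0.5^2 = 0.0275 m^2
C = 0.0275 * 1.9510 * 2.3330 * 3600
C = 450.6 t/hr


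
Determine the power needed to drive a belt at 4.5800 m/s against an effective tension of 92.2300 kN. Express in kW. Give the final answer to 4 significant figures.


P = Te * v = 92.2300 * 4.5800
P = 422.4 kW


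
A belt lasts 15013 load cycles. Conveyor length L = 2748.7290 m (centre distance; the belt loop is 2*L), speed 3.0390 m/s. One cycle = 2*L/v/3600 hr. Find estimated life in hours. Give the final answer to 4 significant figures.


cycle_time = 2 * 2748.7290 / 3.0390 / 3600 = 0.502491 hr
life = 15013 * 0.502491 = 7544 hours


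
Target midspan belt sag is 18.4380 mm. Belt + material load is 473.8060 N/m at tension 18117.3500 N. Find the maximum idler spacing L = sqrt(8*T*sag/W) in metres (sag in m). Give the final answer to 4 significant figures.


sag = 18.4380/1000 = 0.018438 m
L = sqrt(8 * 18117.3500 * 0.018438 / 473.8060)
L = 2.375 m


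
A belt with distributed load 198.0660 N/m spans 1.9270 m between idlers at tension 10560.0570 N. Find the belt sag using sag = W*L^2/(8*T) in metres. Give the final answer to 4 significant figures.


sag = 198.0660 * 1.9270^2 / (8 * 10560.0570)
sag = 0.008706 m


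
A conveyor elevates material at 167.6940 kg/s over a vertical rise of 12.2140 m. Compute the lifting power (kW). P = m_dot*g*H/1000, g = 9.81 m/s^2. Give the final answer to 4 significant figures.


P = 167.6940 * 9.81 * 12.2140 / 1000
P = 20.09 kW


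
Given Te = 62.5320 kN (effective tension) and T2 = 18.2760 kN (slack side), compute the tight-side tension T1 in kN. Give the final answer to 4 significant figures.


T1 = Te + T2 = 62.5320 + 18.2760
T1 = 80.81 kN


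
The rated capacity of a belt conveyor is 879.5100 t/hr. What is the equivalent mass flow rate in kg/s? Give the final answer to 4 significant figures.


m_dot = 879.5100 * 1000 / 3600
m_dot = 244.3 kg/s


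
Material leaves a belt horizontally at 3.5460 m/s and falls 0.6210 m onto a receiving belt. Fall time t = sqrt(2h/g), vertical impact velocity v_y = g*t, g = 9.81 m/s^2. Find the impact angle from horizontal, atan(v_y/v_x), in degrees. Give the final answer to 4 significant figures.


t = sqrt(2*0.6210/9.81) = 0.355817 s
v_y = 9.81 * 0.355817 = 3.49056 m/s
angle = atan(3.49056 / 3.5460) = 44.55 deg


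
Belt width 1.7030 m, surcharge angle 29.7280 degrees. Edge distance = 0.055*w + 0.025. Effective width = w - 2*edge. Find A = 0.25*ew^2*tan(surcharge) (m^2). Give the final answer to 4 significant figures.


edge = 0.055*1.7030 + 0.025 = 0.118665 m
ew = 1.7030 - 2*0.118665 = 1.46567 m
A = 0.25 * 1.46567^2 * tan(29.7280 deg)
A = 0.3067 m^2


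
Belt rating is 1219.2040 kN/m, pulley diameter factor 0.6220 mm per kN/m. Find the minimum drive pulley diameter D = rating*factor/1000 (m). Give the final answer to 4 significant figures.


D = 1219.2040 * 0.6220 / 1000
D = 0.7583 m


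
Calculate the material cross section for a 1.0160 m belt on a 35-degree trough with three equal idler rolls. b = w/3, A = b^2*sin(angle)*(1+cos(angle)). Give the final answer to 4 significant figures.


b = 1.0160/3 = 0.338667 m
A = 0.338667^2 * sin(35 deg) * (1 + cos(35 deg))
A = 0.1197 m^2


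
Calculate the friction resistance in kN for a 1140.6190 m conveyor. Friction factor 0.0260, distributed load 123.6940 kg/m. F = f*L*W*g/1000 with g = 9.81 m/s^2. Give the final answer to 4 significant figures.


F = 0.0260 * 1140.6190 * 123.6940 * 9.81 / 1000
F = 35.99 kN


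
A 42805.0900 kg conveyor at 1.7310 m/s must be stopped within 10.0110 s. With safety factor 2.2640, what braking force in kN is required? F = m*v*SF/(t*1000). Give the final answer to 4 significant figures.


F = 42805.0900 * 1.7310 / 10.0110 * 2.2640 / 1000
F = 16.76 kN


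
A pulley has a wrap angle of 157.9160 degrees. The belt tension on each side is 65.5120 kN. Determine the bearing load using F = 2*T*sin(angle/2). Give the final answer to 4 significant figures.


F = 2 * 65.5120 * sin(157.9160/2 deg)
F = 128.6 kN


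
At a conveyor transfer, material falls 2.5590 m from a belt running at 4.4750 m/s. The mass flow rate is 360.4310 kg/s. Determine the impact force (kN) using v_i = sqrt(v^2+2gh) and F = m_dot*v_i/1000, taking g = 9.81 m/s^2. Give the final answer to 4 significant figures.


v_i = sqrt(4.4750^2 + 2*9.81*2.5590) = 8.38053 m/s
F = 360.4310 * 8.38053 / 1000
F = 3.021 kN


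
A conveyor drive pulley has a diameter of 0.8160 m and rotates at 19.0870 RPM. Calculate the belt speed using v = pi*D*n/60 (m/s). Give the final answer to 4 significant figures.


v = pi * 0.8160 * 19.0870 / 60
v = 0.8155 m/s


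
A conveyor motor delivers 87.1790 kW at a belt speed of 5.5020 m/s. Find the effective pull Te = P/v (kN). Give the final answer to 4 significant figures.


Te = P / v = 87.1790 / 5.5020
Te = 15.84 kN


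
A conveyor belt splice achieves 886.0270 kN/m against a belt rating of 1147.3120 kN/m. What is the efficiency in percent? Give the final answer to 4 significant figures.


Eff = 886.0270 / 1147.3120 * 100
Eff = 77.23 %


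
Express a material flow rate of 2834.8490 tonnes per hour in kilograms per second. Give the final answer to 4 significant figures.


m_dot = 2834.8490 * 1000 / 3600
m_dot = 787.5 kg/s


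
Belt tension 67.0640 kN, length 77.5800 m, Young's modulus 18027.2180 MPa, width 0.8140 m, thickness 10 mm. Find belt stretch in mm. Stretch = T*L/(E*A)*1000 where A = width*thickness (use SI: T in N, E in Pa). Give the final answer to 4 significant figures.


A = 0.8140 * 0.01 = 0.00814 m^2
Stretch = 67.0640*1000 * 77.5800 / (18027.2180e6 * 0.00814) * 1000
Stretch = 35.46 mm


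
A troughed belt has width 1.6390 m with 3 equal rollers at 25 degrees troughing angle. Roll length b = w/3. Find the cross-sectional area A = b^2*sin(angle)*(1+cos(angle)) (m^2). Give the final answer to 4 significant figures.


b = 1.6390/3 = 0.546333 m
A = 0.546333^2 * sin(25 deg) * (1 + cos(25 deg))
A = 0.2405 m^2


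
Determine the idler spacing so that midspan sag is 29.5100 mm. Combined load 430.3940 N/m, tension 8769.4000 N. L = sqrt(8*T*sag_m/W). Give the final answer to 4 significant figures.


sag = 29.5100/1000 = 0.029510 m
L = sqrt(8 * 8769.4000 * 0.029510 / 430.3940)
L = 2.193 m


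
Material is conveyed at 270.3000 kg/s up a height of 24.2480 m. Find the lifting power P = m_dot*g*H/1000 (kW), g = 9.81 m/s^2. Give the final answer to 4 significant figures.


P = 270.3000 * 9.81 * 24.2480 / 1000
P = 64.30 kW


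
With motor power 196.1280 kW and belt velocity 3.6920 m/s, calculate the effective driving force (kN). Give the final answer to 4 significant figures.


Te = P / v = 196.1280 / 3.6920
Te = 53.12 kN


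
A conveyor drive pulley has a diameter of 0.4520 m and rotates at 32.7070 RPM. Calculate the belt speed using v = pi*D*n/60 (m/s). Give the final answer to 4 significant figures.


v = pi * 0.4520 * 32.7070 / 60
v = 0.7741 m/s


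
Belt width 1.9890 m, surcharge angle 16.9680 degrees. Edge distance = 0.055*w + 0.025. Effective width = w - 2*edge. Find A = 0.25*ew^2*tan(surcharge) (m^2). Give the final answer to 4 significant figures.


edge = 0.055*1.9890 + 0.025 = 0.134395 m
ew = 1.9890 - 2*0.134395 = 1.72021 m
A = 0.25 * 1.72021^2 * tan(16.9680 deg)
A = 0.2257 m^2


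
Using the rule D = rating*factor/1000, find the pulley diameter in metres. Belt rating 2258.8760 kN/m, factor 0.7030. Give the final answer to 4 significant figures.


D = 2258.8760 * 0.7030 / 1000
D = 1.588 m


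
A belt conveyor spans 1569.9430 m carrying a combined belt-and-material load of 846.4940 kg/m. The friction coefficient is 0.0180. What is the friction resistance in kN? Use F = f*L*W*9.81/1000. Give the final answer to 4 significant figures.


F = 0.0180 * 1569.9430 * 846.4940 * 9.81 / 1000
F = 234.7 kN


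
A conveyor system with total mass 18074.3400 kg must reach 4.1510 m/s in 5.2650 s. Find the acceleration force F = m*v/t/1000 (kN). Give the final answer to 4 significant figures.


F = 18074.3400 * 4.1510 / 5.2650 / 1000
F = 14.25 kN


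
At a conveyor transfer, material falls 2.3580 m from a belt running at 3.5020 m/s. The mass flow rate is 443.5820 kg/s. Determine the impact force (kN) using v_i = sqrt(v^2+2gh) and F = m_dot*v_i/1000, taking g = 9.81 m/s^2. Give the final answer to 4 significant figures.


v_i = sqrt(3.5020^2 + 2*9.81*2.3580) = 7.65036 m/s
F = 443.5820 * 7.65036 / 1000
F = 3.394 kN


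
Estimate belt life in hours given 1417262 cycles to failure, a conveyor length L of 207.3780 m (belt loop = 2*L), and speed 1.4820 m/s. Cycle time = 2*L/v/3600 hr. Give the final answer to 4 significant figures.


cycle_time = 2 * 207.3780 / 1.4820 / 3600 = 0.0777395 hr
life = 1417262 * 0.0777395 = 110200 hours


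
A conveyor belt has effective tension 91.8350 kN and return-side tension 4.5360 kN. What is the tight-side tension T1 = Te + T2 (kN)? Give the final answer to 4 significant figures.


T1 = Te + T2 = 91.8350 + 4.5360
T1 = 96.37 kN


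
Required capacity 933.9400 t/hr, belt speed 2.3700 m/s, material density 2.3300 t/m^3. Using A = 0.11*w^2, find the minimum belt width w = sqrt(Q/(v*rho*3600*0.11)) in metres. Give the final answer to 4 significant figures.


A_req = 933.9400 / (2.3700 * 2.3300 * 3600) = 0.0469799 m^2
w = sqrt(0.0469799 / 0.11)
w = 0.6535 m


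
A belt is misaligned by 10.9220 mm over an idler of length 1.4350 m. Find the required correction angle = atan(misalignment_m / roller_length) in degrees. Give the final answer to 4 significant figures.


misalign_m = 10.9220 / 1000 = 0.010922 m
angle = atan(0.010922 / 1.4350)
angle = 0.4361 deg


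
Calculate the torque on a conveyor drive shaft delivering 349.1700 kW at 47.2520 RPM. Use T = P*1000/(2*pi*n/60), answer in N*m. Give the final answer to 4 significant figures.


omega = 2*pi*47.2520/60 = 4.94822 rad/s
T = 349.1700*1000 / 4.94822
T = 70560 N*m


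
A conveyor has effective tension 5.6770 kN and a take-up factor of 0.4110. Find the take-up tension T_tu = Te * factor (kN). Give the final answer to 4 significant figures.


T_tu = 5.6770 * 0.4110
T_tu = 2.333 kN


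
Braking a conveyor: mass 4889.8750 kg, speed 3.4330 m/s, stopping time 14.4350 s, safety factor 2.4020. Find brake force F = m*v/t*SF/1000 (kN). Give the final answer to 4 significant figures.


F = 4889.8750 * 3.4330 / 14.4350 * 2.4020 / 1000
F = 2.793 kN


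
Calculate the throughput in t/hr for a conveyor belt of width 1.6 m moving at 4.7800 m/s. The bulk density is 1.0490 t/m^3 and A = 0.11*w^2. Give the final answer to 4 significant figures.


A = 0.11 * 1.6^2 = 0.2816 m^2
C = 0.2816 * 4.7800 * 1.0490 * 3600
C = 5083 t/hr


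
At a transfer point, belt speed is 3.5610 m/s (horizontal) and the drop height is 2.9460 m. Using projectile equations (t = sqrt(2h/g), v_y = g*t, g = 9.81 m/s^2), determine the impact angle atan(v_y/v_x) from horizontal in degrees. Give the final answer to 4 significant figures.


t = sqrt(2*2.9460/9.81) = 0.774991 s
v_y = 9.81 * 0.774991 = 7.60266 m/s
angle = atan(7.60266 / 3.5610) = 64.90 deg


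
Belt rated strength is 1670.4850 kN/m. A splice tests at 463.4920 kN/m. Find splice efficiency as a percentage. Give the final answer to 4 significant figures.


Eff = 463.4920 / 1670.4850 * 100
Eff = 27.75 %


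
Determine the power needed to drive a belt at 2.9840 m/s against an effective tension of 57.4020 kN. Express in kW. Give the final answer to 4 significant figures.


P = Te * v = 57.4020 * 2.9840
P = 171.3 kW


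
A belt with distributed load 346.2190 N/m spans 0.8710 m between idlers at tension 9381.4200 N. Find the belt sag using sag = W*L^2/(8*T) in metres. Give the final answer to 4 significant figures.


sag = 346.2190 * 0.8710^2 / (8 * 9381.4200)
sag = 0.003500 m


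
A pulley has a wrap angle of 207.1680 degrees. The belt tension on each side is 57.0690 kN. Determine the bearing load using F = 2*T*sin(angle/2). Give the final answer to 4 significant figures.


F = 2 * 57.0690 * sin(207.1680/2 deg)
F = 110.9 kN


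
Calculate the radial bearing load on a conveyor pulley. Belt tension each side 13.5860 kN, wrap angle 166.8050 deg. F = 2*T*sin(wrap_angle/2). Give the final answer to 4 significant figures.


F = 2 * 13.5860 * sin(166.8050/2 deg)
F = 26.99 kN


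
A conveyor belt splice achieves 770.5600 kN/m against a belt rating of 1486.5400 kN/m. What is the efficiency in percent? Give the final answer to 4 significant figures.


Eff = 770.5600 / 1486.5400 * 100
Eff = 51.84 %


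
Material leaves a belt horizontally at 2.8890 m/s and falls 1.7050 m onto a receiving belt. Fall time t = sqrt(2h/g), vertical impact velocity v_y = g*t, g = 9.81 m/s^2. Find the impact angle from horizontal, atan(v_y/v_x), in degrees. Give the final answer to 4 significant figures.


t = sqrt(2*1.7050/9.81) = 0.58958 s
v_y = 9.81 * 0.58958 = 5.78378 m/s
angle = atan(5.78378 / 2.8890) = 63.46 deg


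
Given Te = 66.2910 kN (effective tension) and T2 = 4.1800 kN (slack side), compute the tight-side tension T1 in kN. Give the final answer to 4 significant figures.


T1 = Te + T2 = 66.2910 + 4.1800
T1 = 70.47 kN


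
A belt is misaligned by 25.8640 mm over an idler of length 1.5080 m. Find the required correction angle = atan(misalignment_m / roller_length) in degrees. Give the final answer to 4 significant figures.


misalign_m = 25.8640 / 1000 = 0.025864 m
angle = atan(0.025864 / 1.5080)
angle = 0.9826 deg


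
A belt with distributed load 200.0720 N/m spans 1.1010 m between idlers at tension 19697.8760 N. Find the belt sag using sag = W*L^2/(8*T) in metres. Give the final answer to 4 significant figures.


sag = 200.0720 * 1.1010^2 / (8 * 19697.8760)
sag = 0.001539 m


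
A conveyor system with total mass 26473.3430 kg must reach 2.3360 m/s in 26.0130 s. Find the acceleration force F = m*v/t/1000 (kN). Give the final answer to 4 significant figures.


F = 26473.3430 * 2.3360 / 26.0130 / 1000
F = 2.377 kN


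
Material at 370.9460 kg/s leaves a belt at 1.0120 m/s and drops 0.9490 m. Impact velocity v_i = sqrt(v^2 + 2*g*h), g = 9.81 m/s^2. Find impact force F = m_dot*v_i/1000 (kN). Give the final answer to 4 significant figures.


v_i = sqrt(1.0120^2 + 2*9.81*0.9490) = 4.4321 m/s
F = 370.9460 * 4.4321 / 1000
F = 1.644 kN


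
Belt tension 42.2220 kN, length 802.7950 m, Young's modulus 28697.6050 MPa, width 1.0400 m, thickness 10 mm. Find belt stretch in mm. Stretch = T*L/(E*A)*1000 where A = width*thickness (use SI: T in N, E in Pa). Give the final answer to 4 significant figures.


A = 1.0400 * 0.01 = 0.01040 m^2
Stretch = 42.2220*1000 * 802.7950 / (28697.6050e6 * 0.01040) * 1000
Stretch = 113.6 mm


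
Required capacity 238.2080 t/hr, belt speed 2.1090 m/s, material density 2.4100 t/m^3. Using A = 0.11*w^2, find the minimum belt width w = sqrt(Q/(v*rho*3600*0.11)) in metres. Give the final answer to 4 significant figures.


A_req = 238.2080 / (2.1090 * 2.4100 * 3600) = 0.0130185 m^2
w = sqrt(0.0130185 / 0.11)
w = 0.3440 m


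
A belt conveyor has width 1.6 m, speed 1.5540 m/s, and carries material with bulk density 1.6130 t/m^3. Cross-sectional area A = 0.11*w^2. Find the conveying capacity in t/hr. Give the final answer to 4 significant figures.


A = 0.11 * 1.6^2 = 0.2816 m^2
C = 0.2816 * 1.5540 * 1.6130 * 3600
C = 2541 t/hr


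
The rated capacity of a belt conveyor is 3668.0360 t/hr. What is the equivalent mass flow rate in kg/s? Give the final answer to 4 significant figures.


m_dot = 3668.0360 * 1000 / 3600
m_dot = 1019 kg/s


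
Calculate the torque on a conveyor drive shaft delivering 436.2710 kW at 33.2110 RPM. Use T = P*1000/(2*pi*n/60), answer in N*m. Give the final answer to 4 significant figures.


omega = 2*pi*33.2110/60 = 3.47785 rad/s
T = 436.2710*1000 / 3.47785
T = 125400 N*m


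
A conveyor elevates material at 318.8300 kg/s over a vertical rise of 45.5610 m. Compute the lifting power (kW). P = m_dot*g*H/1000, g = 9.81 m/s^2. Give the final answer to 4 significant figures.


P = 318.8300 * 9.81 * 45.5610 / 1000
P = 142.5 kW


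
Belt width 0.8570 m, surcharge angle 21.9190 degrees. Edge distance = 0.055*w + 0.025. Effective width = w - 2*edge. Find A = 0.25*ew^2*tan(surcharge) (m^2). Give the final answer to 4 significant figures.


edge = 0.055*0.8570 + 0.025 = 0.072135 m
ew = 0.8570 - 2*0.072135 = 0.71273 m
A = 0.25 * 0.71273^2 * tan(21.9190 deg)
A = 0.05110 m^2


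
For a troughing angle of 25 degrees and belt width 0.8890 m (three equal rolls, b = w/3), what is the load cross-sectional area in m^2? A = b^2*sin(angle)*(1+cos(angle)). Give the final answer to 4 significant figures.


b = 0.8890/3 = 0.296333 m
A = 0.296333^2 * sin(25 deg) * (1 + cos(25 deg))
A = 0.07075 m^2


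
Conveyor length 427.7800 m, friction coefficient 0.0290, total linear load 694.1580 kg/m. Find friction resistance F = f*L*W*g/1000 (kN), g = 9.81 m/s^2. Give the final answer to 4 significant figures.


F = 0.0290 * 427.7800 * 694.1580 * 9.81 / 1000
F = 84.48 kN


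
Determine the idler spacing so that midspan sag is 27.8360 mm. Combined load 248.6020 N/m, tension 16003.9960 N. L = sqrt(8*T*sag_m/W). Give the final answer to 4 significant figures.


sag = 27.8360/1000 = 0.027836 m
L = sqrt(8 * 16003.9960 * 0.027836 / 248.6020)
L = 3.786 m


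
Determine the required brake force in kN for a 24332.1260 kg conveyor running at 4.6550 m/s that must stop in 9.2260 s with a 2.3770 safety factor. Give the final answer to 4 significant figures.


F = 24332.1260 * 4.6550 / 9.2260 * 2.3770 / 1000
F = 29.18 kN


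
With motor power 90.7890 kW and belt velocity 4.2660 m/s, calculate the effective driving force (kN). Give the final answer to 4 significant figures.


Te = P / v = 90.7890 / 4.2660
Te = 21.28 kN


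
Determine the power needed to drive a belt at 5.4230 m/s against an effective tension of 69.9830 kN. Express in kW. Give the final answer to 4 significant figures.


P = Te * v = 69.9830 * 5.4230
P = 379.5 kW


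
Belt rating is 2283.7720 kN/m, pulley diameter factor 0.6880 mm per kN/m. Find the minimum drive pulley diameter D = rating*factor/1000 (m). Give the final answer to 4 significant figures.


D = 2283.7720 * 0.6880 / 1000
D = 1.571 m


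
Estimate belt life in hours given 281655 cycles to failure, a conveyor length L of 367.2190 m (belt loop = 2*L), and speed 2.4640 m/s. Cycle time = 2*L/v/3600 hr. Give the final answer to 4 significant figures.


cycle_time = 2 * 367.2190 / 2.4640 / 3600 = 0.0827965 hr
life = 281655 * 0.0827965 = 23320 hours


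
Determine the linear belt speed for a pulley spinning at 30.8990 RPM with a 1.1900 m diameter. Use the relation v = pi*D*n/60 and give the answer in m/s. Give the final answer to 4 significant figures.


v = pi * 1.1900 * 30.8990 / 60
v = 1.925 m/s


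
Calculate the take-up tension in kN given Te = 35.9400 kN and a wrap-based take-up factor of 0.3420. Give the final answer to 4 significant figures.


T_tu = 35.9400 * 0.3420
T_tu = 12.29 kN


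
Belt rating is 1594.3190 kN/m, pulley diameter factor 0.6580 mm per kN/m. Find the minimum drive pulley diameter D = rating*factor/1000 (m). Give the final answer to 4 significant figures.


D = 1594.3190 * 0.6580 / 1000
D = 1.049 m


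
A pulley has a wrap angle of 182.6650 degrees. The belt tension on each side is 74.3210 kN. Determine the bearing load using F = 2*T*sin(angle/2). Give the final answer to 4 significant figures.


F = 2 * 74.3210 * sin(182.6650/2 deg)
F = 148.6 kN


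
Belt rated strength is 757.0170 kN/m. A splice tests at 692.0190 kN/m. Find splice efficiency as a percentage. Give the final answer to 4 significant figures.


Eff = 692.0190 / 757.0170 * 100
Eff = 91.41 %


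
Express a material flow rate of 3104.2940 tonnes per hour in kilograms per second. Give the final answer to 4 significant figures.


m_dot = 3104.2940 * 1000 / 3600
m_dot = 862.3 kg/s


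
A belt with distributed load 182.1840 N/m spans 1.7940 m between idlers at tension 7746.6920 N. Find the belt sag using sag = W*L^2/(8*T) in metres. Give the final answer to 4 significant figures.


sag = 182.1840 * 1.7940^2 / (8 * 7746.6920)
sag = 0.009461 m


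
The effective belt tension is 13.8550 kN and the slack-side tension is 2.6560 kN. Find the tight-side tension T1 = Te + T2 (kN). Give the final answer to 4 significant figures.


T1 = Te + T2 = 13.8550 + 2.6560
T1 = 16.51 kN


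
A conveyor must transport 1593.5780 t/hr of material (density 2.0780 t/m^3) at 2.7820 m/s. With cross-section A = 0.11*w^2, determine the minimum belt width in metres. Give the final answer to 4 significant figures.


A_req = 1593.5780 / (2.7820 * 2.0780 * 3600) = 0.0765717 m^2
w = sqrt(0.0765717 / 0.11)
w = 0.8343 m


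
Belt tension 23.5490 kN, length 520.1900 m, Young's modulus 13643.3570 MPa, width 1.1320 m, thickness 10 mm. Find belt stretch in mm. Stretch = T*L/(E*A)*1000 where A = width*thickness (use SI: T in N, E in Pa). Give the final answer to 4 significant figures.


A = 1.1320 * 0.01 = 0.01132 m^2
Stretch = 23.5490*1000 * 520.1900 / (13643.3570e6 * 0.01132) * 1000
Stretch = 79.32 mm


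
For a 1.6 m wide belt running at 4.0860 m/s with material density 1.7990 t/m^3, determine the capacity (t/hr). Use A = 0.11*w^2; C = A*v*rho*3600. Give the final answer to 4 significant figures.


A = 0.11 * 1.6^2 = 0.2816 m^2
C = 0.2816 * 4.0860 * 1.7990 * 3600
C = 7452 t/hr


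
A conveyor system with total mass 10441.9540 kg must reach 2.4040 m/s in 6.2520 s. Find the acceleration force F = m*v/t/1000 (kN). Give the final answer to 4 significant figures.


F = 10441.9540 * 2.4040 / 6.2520 / 1000
F = 4.015 kN


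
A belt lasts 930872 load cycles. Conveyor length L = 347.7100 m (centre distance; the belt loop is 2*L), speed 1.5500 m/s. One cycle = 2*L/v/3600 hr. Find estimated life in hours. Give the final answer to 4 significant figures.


cycle_time = 2 * 347.7100 / 1.5500 / 3600 = 0.124627 hr
life = 930872 * 0.124627 = 116000 hours


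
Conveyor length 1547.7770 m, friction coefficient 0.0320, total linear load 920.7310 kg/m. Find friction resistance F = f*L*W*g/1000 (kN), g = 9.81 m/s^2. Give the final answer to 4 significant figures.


F = 0.0320 * 1547.7770 * 920.7310 * 9.81 / 1000
F = 447.4 kN


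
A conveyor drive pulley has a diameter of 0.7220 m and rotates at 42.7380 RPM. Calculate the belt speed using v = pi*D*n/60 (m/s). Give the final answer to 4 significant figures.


v = pi * 0.7220 * 42.7380 / 60
v = 1.616 m/s


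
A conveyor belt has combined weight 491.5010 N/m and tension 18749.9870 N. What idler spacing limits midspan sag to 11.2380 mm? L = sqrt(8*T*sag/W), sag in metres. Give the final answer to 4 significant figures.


sag = 11.2380/1000 = 0.011238 m
L = sqrt(8 * 18749.9870 * 0.011238 / 491.5010)
L = 1.852 m


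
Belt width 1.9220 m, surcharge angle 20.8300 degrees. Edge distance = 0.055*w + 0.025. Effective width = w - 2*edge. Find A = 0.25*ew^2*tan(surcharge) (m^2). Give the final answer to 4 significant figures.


edge = 0.055*1.9220 + 0.025 = 0.13071 m
ew = 1.9220 - 2*0.13071 = 1.66058 m
A = 0.25 * 1.66058^2 * tan(20.8300 deg)
A = 0.2623 m^2


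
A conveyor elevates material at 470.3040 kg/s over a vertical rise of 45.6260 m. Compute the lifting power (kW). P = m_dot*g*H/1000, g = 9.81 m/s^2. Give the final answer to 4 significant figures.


P = 470.3040 * 9.81 * 45.6260 / 1000
P = 210.5 kW


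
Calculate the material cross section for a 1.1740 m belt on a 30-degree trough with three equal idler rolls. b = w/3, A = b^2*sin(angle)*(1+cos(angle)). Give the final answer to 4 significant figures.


b = 1.1740/3 = 0.391333 m
A = 0.391333^2 * sin(30 deg) * (1 + cos(30 deg))
A = 0.1429 m^2


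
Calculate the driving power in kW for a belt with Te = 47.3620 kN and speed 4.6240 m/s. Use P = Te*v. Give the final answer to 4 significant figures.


P = Te * v = 47.3620 * 4.6240
P = 219.0 kW


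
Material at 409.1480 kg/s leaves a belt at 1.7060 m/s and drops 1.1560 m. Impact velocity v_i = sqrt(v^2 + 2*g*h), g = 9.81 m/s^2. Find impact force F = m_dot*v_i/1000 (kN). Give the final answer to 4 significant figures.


v_i = sqrt(1.7060^2 + 2*9.81*1.1560) = 5.05877 m/s
F = 409.1480 * 5.05877 / 1000
F = 2.070 kN
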